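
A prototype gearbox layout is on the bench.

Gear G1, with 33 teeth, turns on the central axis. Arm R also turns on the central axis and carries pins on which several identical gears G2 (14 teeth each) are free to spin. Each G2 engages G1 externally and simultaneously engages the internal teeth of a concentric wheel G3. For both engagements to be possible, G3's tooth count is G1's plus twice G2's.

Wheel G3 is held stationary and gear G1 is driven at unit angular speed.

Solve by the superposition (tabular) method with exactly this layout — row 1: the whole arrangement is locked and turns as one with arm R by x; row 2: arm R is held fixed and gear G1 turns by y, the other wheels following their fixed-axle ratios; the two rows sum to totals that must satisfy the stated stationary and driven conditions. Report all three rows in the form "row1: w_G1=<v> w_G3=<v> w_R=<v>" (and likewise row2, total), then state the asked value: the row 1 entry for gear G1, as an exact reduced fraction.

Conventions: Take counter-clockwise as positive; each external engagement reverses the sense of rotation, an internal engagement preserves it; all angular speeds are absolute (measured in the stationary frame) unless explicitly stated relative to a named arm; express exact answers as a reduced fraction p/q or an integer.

class = planetary set [G3 = 33+2·14 = 61; Willis about the carrier]
row 1: whole set turns with the arm by x
superposition row 2 [arm held]: sun y, ring −(33/61)·y, arm 0
boundary: total ω_ring = x − (33/61)·y = 0 and total ω_sun = x + y = 1  ⇒  y = 61/94, x = 33/94
row 2 ring = −(33/61)·61/94 = -33/94
totals (row 1 + row 2): sun 33/94 + 61/94 = 1, ring 33/94 + (-33/94) = 0, arm 33/94 + 0 = 33/94
asked cell (row1, sun) = 33/94

row1: w_G1=33/94 w_G3=33/94 w_R=33/94
row2: w_G1=61/94 w_G3=-33/94 w_R=0
total: w_G1=1 w_G3=0 w_R=33/94
asked value: 33/94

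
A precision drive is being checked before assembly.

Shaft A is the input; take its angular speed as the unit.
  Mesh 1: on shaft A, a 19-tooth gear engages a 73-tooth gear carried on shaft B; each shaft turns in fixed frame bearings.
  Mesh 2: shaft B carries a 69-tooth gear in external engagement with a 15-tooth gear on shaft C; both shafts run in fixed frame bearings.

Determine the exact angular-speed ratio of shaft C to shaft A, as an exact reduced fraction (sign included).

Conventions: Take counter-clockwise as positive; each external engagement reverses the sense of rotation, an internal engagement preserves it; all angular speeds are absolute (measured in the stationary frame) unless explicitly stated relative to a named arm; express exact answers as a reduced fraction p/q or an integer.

437/365

class = fixed-axis compound train [2 meshes; 2 ratios multiply, 2 sense flips]
mesh 1 [19T→73T]: running ratio 19/73, sense −
mesh 2 [69T→15T]: running ratio 437/365, sense +
ω_out/ω_in = 437/365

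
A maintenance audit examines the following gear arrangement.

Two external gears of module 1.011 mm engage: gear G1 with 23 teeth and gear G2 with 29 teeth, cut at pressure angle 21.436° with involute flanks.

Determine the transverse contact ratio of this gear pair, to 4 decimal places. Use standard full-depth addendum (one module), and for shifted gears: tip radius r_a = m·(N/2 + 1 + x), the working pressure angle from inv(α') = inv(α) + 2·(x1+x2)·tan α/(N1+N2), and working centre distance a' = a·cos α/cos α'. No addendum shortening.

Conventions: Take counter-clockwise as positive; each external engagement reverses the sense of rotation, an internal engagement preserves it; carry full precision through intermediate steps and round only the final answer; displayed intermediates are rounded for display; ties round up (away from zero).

1.5641

class = single-mesh tooth geometry [involute pair 23T × 29T, m = 1.011]
base radii: r_b1 = 10.822253, r_b2 = 13.645449
tip radii: r_a1 = 12.637500, r_a2 = 15.670500
no profile shift: α' = α, a' = a
action lengths: √(r_a1²−r_b1²) = 6.525738, √(r_a2²−r_b2²) = 7.704952
base pitch p_b = π·m·cos α = 2.956444
CR = (6.525738 + 7.704952 − 26.286000·sin 21.43600°)/2.956444 = 1.564096
contact ratio ≈ 1.5641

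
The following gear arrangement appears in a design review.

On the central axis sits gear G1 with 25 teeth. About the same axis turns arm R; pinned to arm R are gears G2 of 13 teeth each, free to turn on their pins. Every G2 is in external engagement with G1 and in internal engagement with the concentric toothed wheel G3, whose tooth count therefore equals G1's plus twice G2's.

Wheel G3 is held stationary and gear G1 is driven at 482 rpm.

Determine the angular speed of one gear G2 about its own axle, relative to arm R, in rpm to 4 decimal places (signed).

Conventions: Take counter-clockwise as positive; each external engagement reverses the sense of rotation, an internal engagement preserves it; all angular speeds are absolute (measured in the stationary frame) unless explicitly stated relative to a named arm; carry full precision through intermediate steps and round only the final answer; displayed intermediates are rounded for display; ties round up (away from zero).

planetary set (25T centre, 13T on arm, 51T internal) — Willis relation
normalise by the input: solve with ω_sun = 1, then scale by 482 rpm
ring teeth: 25 + 2·13 = 51
25(ω_sun−ω_arm) = −51(ω_ring−ω_arm),  ω_ring = 0, ω_sun = 1
25(1−ω_arm) = −51(0−ω_arm)  ⇒  76·ω_arm = 25  ⇒  ω_arm = 25/76
sun–planet mesh: 25·(1−25/76) = −13·(ω_p−ω_arm)  ⇒  ω_p−ω_arm = -1275/988
scale: ω_p−ω_arm = -1275/988 × 482 rpm = -622.0142 rpm

-622.0142 rpm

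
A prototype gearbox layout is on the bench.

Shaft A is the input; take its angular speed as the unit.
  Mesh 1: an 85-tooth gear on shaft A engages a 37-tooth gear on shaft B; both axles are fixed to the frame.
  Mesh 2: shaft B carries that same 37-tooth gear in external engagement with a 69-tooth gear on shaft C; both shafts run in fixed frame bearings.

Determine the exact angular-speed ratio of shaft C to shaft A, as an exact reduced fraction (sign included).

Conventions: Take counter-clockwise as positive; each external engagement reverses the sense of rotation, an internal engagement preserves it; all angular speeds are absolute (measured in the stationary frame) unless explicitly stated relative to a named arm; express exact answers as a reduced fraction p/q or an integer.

85/69

class = fixed-axis compound train [2 meshes; 2 ratios multiply, 2 sense flips]
mesh 1 [85T→37T]: running ratio 85/37, sense −
mesh 2 [37T→69T]: running ratio 85/69, sense +
ω_out/ω_in = 85/69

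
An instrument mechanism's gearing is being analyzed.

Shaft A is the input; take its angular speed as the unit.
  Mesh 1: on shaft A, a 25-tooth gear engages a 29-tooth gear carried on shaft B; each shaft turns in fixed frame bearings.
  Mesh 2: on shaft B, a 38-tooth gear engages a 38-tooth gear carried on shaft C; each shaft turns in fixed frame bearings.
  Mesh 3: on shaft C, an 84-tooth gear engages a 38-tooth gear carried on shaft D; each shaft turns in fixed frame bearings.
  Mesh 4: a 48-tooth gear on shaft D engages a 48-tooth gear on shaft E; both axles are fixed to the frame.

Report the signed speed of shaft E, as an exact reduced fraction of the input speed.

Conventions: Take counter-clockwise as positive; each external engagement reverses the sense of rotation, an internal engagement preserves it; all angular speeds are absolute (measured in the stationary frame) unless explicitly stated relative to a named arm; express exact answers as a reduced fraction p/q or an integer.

4-mesh fixed-axis compound train (all bearings frame-fixed)
mesh 1 [25T→29T]: |ω|/ω_in = 1×25/29 = 25/29, sense flips to −
mesh 2 [38T→38T]: |ω|/ω_in = (25/29)×38/38 = 25/29, sense flips to +
mesh 3 [84T→38T]: |ω|/ω_in = (25/29)×84/38 = 1050/551, sense flips to −
mesh 4 [48T→48T]: |ω|/ω_in = (1050/551)×48/48 = 1050/551, sense flips to +
signed output speed (× input speed) = 1050/551

1050/551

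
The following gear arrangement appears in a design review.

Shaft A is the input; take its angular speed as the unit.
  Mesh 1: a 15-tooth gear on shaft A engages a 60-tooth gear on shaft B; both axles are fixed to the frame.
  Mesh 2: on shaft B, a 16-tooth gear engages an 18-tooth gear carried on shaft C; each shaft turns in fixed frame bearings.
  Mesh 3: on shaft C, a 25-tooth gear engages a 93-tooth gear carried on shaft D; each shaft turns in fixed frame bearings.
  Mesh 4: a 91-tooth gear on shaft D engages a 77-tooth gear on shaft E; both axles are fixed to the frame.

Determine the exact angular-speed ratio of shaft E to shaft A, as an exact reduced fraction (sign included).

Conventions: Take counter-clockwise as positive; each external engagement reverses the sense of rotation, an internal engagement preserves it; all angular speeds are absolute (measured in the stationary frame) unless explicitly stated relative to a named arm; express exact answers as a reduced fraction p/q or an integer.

650/9207

class = fixed-axis compound train [4 meshes; 4 ratios multiply, 4 sense flips]
mesh 1 [15T→60T]: running ratio 1/4, sense −
mesh 2 [16T→18T]: running ratio 2/9, sense +
mesh 3 [25T→93T]: running ratio 50/837, sense −
mesh 4 [91T→77T]: running ratio 650/9207, sense +
ω_out/ω_in = 650/9207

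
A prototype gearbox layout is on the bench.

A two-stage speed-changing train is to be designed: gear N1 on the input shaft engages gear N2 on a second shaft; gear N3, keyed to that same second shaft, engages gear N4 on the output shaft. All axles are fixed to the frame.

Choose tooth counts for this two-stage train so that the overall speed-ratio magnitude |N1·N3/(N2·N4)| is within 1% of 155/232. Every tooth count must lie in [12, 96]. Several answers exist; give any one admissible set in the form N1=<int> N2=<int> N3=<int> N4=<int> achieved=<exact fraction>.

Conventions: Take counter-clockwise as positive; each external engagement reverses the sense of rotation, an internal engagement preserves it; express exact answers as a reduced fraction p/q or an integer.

class = fixed-axis compound train [2-stage, 155/232 wanted]
target = 155/232 in lowest terms: an exact hit needs N1·N3 = k·155 and N2·N4 = k·232 for one integer k, every count in [12, 96]; additionally prefer no 1:1 stage (N1 ≠ N2, N3 ≠ N4)
k = 1…2: no 1:1-free in-range split of k·155 and k·232 into factor pairs; take k = 3
k = 3: N1·N3 = 465 = 15·31, N2·N4 = 696 = 12·58
achieved = 15·31/(12·58) = 155/232; |achieved − target| = 0 ≤ 31/4640 ✓

N1=15 N2=12 N3=31 N4=58 achieved=155/232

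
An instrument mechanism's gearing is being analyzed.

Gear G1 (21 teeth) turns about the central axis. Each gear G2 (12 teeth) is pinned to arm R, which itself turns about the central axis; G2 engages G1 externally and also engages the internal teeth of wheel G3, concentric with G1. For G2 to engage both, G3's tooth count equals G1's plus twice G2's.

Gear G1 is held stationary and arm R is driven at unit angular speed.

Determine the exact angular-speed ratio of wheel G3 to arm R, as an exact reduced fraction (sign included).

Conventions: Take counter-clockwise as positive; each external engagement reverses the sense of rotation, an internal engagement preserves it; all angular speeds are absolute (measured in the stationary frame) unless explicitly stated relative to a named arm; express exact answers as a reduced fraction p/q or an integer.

22/15

planetary set (21T centre, 12T on arm, 45T internal) — Willis relation
ring teeth: 21 + 2·12 = 45
21(ω_sun−ω_arm) = −45(ω_ring−ω_arm),  ω_sun = 0, ω_arm = 1
ω_ring = 1 − (21/45)(0−1) = 22/15
ω_out/ω_in = 22/15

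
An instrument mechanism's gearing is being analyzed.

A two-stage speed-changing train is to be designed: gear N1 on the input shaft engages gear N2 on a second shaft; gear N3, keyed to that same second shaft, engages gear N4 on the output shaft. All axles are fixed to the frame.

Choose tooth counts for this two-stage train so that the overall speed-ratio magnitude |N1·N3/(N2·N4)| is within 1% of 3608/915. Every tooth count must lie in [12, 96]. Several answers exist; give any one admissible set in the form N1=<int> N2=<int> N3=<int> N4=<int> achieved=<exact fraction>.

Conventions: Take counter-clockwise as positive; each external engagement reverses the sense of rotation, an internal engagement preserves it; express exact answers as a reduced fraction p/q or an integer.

N1=41 N2=15 N3=88 N4=61 achieved=3608/915

topology: fixed-axis compound train — 2 stages, target 3608/915
target = 3608/915 in lowest terms: an exact hit needs N1·N3 = k·3608 and N2·N4 = k·915 for one integer k, every count in [12, 96]; additionally prefer no 1:1 stage (N1 ≠ N2, N3 ≠ N4)
k = 1: N1·N3 = 3608 = 41·88, N2·N4 = 915 = 15·61
achieved = 41·88/(15·61) = 3608/915; |achieved − target| = 0 ≤ 902/22875 ✓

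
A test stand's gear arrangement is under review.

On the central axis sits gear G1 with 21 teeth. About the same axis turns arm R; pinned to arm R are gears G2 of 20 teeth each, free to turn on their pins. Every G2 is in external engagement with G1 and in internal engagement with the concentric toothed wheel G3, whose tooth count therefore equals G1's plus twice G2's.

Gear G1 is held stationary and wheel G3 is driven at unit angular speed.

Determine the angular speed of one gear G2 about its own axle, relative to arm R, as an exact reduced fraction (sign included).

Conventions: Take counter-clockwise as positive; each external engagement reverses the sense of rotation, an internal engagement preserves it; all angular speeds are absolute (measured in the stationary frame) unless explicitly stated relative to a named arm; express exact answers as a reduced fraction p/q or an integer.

class = planetary set [G3 = 21+2·20 = 61; Willis about the carrier]
ring teeth: 21 + 2·20 = 61
21(ω_sun−ω_arm) = −61(ω_ring−ω_arm),  ω_sun = 0, ω_ring = 1
21(0−ω_arm) = −61(1−ω_arm)  ⇒  82·ω_arm = 61  ⇒  ω_arm = 61/82
sun–planet mesh: 21·(0−61/82) = −20·(ω_p−ω_arm)  ⇒  ω_p−ω_arm = 1281/1640
exact speed ratio = 1281/1640

1281/1640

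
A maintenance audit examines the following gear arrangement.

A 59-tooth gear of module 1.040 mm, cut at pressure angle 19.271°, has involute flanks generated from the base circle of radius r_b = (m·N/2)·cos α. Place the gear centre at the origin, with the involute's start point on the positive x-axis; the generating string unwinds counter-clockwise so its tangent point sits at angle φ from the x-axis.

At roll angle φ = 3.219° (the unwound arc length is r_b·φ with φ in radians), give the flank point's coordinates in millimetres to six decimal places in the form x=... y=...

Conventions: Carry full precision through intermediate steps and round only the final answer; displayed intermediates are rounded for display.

x=29.006612 y=0.001711

topology: single-mesh involute geometry — m = 1.040, N = 59
pitch radius r_p = m·N/2 = 1.040·59/2 = 30.680000
base radius r_b = r_p·cos α = 30.680000·cos 19.271° = 28.960942
roll angle φ = 3.219° = 0.05618215 rad
x = r_b·(cos φ + φ·sin φ) = 29.006612
y = r_b·(sin φ − φ·cos φ) = 0.001711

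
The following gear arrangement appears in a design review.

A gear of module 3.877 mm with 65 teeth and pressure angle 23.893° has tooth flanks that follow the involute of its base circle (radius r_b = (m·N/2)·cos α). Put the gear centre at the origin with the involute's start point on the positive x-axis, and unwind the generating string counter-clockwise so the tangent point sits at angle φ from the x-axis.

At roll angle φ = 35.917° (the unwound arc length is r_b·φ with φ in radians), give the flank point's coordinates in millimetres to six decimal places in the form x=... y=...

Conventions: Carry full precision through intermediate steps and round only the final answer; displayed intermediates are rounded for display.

class = single-mesh tooth geometry [base-circle involute, m = 3.877, 65T]
pitch radius r_p = m·N/2 = 3.877·65/2 = 126.002500
base radius r_b = r_p·cos α = 126.002500·cos 23.893° = 115.204520
roll angle φ = 35.917° = 0.62686991 rad
x = r_b·(cos φ + φ·sin φ) = 135.664550
y = r_b·(sin φ − φ·cos φ) = 9.093212

x=135.664550 y=9.093212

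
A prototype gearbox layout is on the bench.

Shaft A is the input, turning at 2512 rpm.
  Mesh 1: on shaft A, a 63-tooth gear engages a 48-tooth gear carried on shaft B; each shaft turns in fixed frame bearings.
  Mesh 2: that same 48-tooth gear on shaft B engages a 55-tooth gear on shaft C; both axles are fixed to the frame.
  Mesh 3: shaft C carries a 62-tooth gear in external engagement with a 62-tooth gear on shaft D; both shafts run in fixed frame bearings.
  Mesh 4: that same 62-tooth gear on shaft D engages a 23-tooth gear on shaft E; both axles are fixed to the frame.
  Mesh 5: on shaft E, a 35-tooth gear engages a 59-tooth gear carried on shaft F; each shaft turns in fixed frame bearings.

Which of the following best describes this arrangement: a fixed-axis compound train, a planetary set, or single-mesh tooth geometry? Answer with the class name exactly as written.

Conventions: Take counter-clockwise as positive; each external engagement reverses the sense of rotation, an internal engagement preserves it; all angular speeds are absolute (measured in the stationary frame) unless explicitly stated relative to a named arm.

recognized (6 fixed axles, 5 meshes): fixed-axis compound train
classification: fixed-axis compound train

fixed-axis compound train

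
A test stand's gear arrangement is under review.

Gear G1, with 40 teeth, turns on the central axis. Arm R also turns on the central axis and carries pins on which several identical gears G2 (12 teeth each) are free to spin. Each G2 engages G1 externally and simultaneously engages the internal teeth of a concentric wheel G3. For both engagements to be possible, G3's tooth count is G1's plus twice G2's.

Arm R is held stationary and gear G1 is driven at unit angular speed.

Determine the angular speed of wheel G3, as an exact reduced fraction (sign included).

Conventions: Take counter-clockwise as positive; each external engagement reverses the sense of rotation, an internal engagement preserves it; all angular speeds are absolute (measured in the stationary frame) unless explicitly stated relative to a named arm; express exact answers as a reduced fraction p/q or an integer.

class = planetary set [G3 = 40+2·12 = 64; Willis about the carrier]
ring teeth: 40 + 2·12 = 64
40(ω_sun−ω_arm) = −64(ω_ring−ω_arm),  ω_arm = 0, ω_sun = 1
ω_ring = 0 − (40/64)(1−0) = -5/8
exact speed ratio = -5/8

-5/8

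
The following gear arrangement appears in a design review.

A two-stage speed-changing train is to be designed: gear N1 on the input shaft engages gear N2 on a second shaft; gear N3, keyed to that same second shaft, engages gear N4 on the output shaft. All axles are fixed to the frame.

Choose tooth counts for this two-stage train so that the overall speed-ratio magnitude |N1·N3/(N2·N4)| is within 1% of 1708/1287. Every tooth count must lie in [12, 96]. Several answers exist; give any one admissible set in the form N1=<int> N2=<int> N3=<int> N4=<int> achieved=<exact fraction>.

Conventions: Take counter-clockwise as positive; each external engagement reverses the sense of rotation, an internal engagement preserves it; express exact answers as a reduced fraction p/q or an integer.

N1=28 N2=33 N3=61 N4=39 achieved=1708/1287

2-stage fixed-axis compound train for ratio 1708/1287
target = 1708/1287 in lowest terms: an exact hit needs N1·N3 = k·1708 and N2·N4 = k·1287 for one integer k, every count in [12, 96]; additionally prefer no 1:1 stage (N1 ≠ N2, N3 ≠ N4)
k = 1: N1·N3 = 1708 = 28·61, N2·N4 = 1287 = 33·39
achieved = 28·61/(33·39) = 1708/1287; |achieved − target| = 0 ≤ 427/32175 ✓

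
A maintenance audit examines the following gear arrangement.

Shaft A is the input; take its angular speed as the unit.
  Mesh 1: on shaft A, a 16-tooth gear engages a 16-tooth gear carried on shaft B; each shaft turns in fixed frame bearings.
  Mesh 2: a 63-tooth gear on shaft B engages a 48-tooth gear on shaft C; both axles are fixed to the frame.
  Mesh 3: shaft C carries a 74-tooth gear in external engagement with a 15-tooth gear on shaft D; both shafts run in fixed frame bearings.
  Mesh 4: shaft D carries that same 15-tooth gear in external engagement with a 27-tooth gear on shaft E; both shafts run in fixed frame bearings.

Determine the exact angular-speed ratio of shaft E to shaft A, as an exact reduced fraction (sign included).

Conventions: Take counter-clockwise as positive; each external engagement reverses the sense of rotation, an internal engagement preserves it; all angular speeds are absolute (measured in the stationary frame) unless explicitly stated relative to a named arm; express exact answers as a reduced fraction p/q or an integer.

259/72

class = fixed-axis compound train [4 meshes; 4 ratios multiply, 4 sense flips]
mesh 1 [16T→16T]: running ratio 1, sense −
mesh 2 [63T→48T]: running ratio 21/16, sense +
mesh 3 [74T→15T]: running ratio 259/40, sense −
mesh 4 [15T→27T]: running ratio 259/72, sense +
ω_out/ω_in = 259/72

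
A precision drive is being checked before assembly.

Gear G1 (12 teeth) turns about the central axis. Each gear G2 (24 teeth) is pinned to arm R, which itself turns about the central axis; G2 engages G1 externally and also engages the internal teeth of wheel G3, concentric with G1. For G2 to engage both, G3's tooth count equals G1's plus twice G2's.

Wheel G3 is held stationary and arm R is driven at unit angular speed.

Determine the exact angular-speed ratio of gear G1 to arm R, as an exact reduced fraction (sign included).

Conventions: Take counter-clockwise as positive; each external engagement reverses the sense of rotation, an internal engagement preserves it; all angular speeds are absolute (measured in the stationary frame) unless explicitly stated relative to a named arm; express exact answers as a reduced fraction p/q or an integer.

class = planetary set [G3 = 12+2·24 = 60; Willis about the carrier]
ring teeth: 12 + 2·24 = 60
12(ω_sun−ω_arm) = −60(ω_ring−ω_arm),  ω_ring = 0, ω_arm = 1
ω_sun = 1 − (60/12)(0−1) = 6
ω_out/ω_in = 6

6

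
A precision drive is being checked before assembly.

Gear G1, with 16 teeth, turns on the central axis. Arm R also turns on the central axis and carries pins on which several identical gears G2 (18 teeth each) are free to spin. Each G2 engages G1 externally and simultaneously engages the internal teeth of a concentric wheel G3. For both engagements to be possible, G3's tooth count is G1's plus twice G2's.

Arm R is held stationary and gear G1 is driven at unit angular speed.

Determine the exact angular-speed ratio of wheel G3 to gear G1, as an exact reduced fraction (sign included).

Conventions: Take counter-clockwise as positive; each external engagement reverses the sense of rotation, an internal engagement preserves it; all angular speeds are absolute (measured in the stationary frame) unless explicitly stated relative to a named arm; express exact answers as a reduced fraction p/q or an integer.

planetary set (16T centre, 18T on arm, 52T internal) — Willis relation
ring teeth: 16 + 2·18 = 52
16(ω_sun−ω_arm) = −52(ω_ring−ω_arm),  ω_arm = 0, ω_sun = 1
ω_ring = 0 − (16/52)(1−0) = -4/13
ω_out/ω_in = -4/13

-4/13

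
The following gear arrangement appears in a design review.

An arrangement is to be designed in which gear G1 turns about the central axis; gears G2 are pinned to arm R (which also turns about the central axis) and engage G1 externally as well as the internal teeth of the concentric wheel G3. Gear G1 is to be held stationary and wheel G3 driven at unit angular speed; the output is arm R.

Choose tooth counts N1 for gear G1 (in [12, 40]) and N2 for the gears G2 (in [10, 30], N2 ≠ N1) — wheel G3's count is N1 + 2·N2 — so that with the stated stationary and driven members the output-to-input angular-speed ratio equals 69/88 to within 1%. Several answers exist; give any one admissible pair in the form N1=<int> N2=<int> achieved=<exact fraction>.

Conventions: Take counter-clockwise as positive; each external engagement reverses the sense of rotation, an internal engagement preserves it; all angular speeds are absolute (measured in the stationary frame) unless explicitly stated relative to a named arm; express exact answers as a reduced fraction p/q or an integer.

N1=19 N2=25 achieved=69/88

class = planetary set [ratio 69/88 wanted; Willis about the carrier]
Willis with ω_sun = 0: ω_arm/ω_ring = N3/(N1+N3); set equal to 69/88  ⇒  N3/N1 = (69/88)/(1 − 69/88) = 69/19
N3 = N1 + 2·N2  ⇒  N2/N1 = (N3/N1 − 1)/2 = (69/19 − 1)/2 = 25/19
smallest multiple with N1 ≥ 12 and N2 ≥ 10: k = 1  ⇒  N1 = 1·19 = 19, N2 = 1·25 = 25 (N1 ≤ 40, N2 ≤ 30, N2 ≠ N1 ✓), N3 = 19 + 2·25 = 69
check: N3/(N1+N3) with N1 = 19, N3 = 69 gives 69/88; |achieved − target| = 0 ≤ 69/8800 ✓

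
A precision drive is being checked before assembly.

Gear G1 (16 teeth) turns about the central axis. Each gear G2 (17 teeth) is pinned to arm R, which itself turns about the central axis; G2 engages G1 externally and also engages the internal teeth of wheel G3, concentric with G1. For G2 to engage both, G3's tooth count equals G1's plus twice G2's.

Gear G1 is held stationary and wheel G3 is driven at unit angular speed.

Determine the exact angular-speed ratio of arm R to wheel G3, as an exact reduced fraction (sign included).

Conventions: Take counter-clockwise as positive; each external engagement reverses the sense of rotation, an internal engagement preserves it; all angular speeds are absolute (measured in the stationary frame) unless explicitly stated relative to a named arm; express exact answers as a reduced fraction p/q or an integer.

25/33

recognized (axles ride arm R): planetary set, 16/17/50 teeth
ring teeth: 16 + 2·17 = 50
16(ω_sun−ω_arm) = −50(ω_ring−ω_arm),  ω_sun = 0, ω_ring = 1
16(0−ω_arm) = −50(1−ω_arm)  ⇒  66·ω_arm = 50  ⇒  ω_arm = 25/33
ω_out/ω_in = 25/33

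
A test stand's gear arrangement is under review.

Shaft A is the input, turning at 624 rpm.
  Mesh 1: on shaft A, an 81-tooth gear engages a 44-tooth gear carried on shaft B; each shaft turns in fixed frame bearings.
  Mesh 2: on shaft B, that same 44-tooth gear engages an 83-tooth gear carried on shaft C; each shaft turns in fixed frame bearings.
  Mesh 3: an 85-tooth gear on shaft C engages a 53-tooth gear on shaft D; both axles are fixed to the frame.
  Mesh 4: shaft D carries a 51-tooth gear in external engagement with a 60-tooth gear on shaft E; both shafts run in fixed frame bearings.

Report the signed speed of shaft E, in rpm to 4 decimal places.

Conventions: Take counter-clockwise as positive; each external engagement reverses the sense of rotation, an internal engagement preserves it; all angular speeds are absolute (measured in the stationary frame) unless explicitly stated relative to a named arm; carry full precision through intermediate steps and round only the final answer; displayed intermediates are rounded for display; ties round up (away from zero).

+830.1441 rpm

recognized (5 fixed axles, 4 meshes): fixed-axis compound train
mesh 1 [81T→44T]: ω = 624.0000×81/44 = 1148.7273 rpm, sense flips to −
mesh 2 [44T→83T]: ω = 1148.7273×44/83 = 608.9639 rpm, sense flips to +
mesh 3 [85T→53T]: ω = 608.9639×85/53 = 976.6401 rpm, sense flips to −
mesh 4 [51T→60T]: ω = 976.6401×51/60 = 830.1441 rpm, sense flips to +
signed output speed = +830.1441 rpm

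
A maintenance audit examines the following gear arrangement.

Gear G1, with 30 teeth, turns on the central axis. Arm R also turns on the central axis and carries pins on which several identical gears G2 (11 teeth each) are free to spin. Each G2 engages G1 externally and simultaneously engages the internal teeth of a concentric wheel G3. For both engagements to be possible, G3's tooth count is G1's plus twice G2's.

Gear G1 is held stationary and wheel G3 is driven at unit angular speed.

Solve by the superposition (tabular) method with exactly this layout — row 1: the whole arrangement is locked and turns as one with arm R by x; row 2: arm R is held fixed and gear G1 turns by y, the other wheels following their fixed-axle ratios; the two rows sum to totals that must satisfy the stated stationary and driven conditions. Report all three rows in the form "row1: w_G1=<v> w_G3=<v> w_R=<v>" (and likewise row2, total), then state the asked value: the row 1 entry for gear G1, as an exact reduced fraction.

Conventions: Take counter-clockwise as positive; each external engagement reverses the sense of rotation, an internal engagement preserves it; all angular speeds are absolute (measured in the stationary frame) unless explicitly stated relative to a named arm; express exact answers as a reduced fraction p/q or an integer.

row1: w_G1=26/41 w_G3=26/41 w_R=26/41
row2: w_G1=-26/41 w_G3=15/41 w_R=0
total: w_G1=0 w_G3=1 w_R=26/41
asked value: 26/41

topology: planetary set — G1 30T / G2 11T / G3 52T, arm = carrier (Willis)
superposition row 1 [locked train]: every member turns x
row 2 — arm fixed, fixed-axis ratios: sun y, ring −(30/52)·y, arm 0
boundary: total ω_sun = x + y = 0 and total ω_ring = x − (30/52)·y = 1  ⇒  y = -26/41, x = 26/41
row 2 ring = −(30/52)·(-26/41) = 15/41
totals (row 1 + row 2): sun 26/41 + (-26/41) = 0, ring 26/41 + 15/41 = 1, arm 26/41 + 0 = 26/41
asked cell (row1, sun) = 26/41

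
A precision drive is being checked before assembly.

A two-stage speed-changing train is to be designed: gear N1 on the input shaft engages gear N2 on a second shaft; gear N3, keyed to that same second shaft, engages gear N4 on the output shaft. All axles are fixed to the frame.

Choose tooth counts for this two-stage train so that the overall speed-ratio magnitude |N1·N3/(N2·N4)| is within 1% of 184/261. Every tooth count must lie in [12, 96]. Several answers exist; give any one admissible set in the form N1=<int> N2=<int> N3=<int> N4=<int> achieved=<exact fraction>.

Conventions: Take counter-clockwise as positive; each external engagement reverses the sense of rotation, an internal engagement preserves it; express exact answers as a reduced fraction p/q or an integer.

2-stage fixed-axis compound train for ratio 184/261
target = 184/261 in lowest terms: an exact hit needs N1·N3 = k·184 and N2·N4 = k·261 for one integer k, every count in [12, 96]; additionally prefer no 1:1 stage (N1 ≠ N2, N3 ≠ N4)
k = 1: no 1:1-free in-range split of k·184 and k·261 into factor pairs; take k = 2
k = 2: N1·N3 = 368 = 16·23, N2·N4 = 522 = 18·29
achieved = 16·23/(18·29) = 184/261; |achieved − target| = 0 ≤ 46/6525 ✓

N1=16 N2=18 N3=23 N4=29 achieved=184/261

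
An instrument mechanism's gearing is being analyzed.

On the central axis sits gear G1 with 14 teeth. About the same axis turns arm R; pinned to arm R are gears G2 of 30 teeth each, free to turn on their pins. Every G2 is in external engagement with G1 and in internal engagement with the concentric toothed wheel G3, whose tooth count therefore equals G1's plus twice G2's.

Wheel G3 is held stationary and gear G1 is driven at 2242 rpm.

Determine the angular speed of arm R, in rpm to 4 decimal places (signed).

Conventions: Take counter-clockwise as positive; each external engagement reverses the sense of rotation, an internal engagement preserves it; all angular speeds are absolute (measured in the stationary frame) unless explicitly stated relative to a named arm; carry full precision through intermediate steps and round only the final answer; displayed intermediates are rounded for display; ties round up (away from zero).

planetary set (14T centre, 30T on arm, 74T internal) — Willis relation
normalise by the input: solve with ω_sun = 1, then scale by 2242 rpm
ring teeth: 14 + 2·30 = 74
14(ω_sun−ω_arm) = −74(ω_ring−ω_arm),  ω_ring = 0, ω_sun = 1
14(1−ω_arm) = −74(0−ω_arm)  ⇒  88·ω_arm = 14  ⇒  ω_arm = 7/44
scale: ω_arm = 7/44 × 2242 rpm = +356.6818 rpm

+356.6818 rpm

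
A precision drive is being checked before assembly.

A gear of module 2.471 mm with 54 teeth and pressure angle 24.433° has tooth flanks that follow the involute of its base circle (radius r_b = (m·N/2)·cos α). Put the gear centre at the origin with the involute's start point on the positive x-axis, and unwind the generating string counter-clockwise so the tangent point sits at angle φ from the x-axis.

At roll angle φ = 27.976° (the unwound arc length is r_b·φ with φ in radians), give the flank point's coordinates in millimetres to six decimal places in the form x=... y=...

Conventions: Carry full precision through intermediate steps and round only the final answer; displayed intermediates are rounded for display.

x=67.557107 y=2.301276

recognized (one wheel, involute flank): single-mesh tooth geometry, m = 2.471, N = 54
pitch radius r_p = m·N/2 = 2.471·54/2 = 66.717000
base radius r_b = r_p·cos α = 66.717000·cos 24.433° = 60.742198
roll angle φ = 27.976° = 0.48827331 rad
x = r_b·(cos φ + φ·sin φ) = 67.557107
y = r_b·(sin φ − φ·cos φ) = 2.301276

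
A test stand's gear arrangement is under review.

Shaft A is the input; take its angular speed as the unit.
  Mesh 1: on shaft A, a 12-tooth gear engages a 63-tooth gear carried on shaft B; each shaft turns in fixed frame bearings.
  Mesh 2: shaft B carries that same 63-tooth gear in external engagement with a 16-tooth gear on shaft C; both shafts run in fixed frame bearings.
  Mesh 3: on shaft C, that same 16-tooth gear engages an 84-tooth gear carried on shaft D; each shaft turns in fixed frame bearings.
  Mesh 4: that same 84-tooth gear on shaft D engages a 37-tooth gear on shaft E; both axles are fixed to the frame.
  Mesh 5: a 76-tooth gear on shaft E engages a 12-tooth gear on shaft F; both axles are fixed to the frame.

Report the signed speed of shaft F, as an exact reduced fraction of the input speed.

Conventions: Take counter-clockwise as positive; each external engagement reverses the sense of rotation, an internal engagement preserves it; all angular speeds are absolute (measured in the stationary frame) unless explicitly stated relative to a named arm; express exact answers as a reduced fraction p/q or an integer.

-76/37

5-mesh fixed-axis compound train (all bearings frame-fixed)
mesh 1 [12T→63T]: |ω|/ω_in = 1×12/63 = 4/21, sense flips to −
mesh 2 [63T→16T]: |ω|/ω_in = (4/21)×63/16 = 3/4, sense flips to +
mesh 3 [16T→84T]: |ω|/ω_in = (3/4)×16/84 = 1/7, sense flips to −
mesh 4 [84T→37T]: |ω|/ω_in = (1/7)×84/37 = 12/37, sense flips to +
mesh 5 [76T→12T]: |ω|/ω_in = (12/37)×76/12 = 76/37, sense flips to −
signed output speed (× input speed) = -76/37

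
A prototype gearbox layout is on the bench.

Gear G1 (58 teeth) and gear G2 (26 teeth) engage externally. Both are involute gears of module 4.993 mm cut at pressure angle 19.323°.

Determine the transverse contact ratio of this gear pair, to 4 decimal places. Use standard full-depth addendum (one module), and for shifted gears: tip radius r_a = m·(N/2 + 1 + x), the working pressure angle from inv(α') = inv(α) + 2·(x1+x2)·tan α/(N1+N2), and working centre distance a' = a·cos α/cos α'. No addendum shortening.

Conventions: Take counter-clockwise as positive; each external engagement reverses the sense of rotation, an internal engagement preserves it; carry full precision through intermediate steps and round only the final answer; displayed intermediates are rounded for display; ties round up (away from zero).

1.7337

topology: single-mesh involute geometry — m = 4.993, 58T/26T pair
base radii: r_b1 = 136.640324, r_b2 = 61.252559
tip radii: r_a1 = 149.790000, r_a2 = 69.902000
no profile shift: α' = α, a' = a
action lengths: √(r_a1²−r_b1²) = 61.371540, √(r_a2²−r_b2²) = 33.681057
base pitch p_b = π·m·cos α = 14.802353
CR = (61.371540 + 33.681057 − 209.706000·sin 19.32300°)/14.802353 = 1.733664
contact ratio ≈ 1.7337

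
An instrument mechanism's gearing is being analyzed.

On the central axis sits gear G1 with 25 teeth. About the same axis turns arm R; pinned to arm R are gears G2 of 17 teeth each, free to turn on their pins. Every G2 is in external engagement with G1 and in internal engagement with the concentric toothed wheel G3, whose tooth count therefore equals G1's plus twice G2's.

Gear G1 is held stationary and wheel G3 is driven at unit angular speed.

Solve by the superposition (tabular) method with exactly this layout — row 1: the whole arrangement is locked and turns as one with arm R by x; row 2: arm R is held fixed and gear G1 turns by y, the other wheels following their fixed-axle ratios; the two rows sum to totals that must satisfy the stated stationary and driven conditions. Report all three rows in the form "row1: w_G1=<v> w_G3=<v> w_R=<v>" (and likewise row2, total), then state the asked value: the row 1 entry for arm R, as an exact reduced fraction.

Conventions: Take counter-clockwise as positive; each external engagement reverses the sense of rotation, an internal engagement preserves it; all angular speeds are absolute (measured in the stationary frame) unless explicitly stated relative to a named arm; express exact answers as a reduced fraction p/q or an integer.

row1: w_G1=59/84 w_G3=59/84 w_R=59/84
row2: w_G1=-59/84 w_G3=25/84 w_R=0
total: w_G1=0 w_G3=1 w_R=59/84
asked value: 59/84

planetary set (25T centre, 17T on arm, 59T internal) — Willis relation
row 1 (train locked, turned with arm): all members turn x
row 2 (arm held, sun turns y): ω_ring = −(25/59)·y, ω_arm = 0
boundary: total ω_sun = x + y = 0 and total ω_ring = x − (25/59)·y = 1  ⇒  y = -59/84, x = 59/84
row 2 ring = −(25/59)·(-59/84) = 25/84
totals (row 1 + row 2): sun 59/84 + (-59/84) = 0, ring 59/84 + 25/84 = 1, arm 59/84 + 0 = 59/84
asked cell (row1, arm) = 59/84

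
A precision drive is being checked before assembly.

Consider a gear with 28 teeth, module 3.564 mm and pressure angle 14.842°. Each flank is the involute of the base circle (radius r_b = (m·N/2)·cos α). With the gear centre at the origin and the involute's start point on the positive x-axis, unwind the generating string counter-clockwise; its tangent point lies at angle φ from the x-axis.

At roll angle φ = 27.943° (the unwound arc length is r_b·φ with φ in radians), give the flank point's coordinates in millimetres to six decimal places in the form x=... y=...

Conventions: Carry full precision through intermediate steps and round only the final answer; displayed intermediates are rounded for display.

class = single-mesh tooth geometry [base-circle involute, m = 3.564, 28T]
pitch radius r_p = m·N/2 = 3.564·28/2 = 49.896000
base radius r_b = r_p·cos α = 49.896000·cos 14.842° = 48.231264
roll angle φ = 27.943° = 0.48769735 rad
x = r_b·(cos φ + φ·sin φ) = 53.630548
y = r_b·(sin φ − φ·cos φ) = 1.820931

x=53.630548 y=1.820931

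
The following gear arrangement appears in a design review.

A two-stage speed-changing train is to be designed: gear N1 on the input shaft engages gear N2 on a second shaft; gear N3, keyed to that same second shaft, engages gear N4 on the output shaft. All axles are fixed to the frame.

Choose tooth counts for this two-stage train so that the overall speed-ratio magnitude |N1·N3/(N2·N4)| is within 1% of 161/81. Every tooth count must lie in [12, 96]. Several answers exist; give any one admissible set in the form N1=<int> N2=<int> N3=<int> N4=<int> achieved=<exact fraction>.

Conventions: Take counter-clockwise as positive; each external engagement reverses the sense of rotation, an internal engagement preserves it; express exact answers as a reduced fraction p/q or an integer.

class = fixed-axis compound train [2-stage, 161/81 wanted]
target = 161/81 in lowest terms: an exact hit needs N1·N3 = k·161 and N2·N4 = k·81 for one integer k, every count in [12, 96]; additionally prefer no 1:1 stage (N1 ≠ N2, N3 ≠ N4)
k = 1…3: no 1:1-free in-range split of k·161 and k·81 into factor pairs; take k = 4
k = 4: N1·N3 = 644 = 14·46, N2·N4 = 324 = 12·27
achieved = 14·46/(12·27) = 161/81; |achieved − target| = 0 ≤ 161/8100 ✓

N1=14 N2=12 N3=46 N4=27 achieved=161/81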